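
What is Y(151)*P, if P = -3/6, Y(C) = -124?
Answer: 62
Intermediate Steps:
P = -1/2 (P = -3*1/6 = -1/2 ≈ -0.50000)
Y(151)*P = -124*(-1/2) = 62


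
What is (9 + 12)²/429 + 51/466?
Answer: 75795/66638 ≈ 1.1374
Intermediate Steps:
(9 + 12)²/429 + 51/466 = 21²*(1/429) + 51*(1/466) = 441*(1/429) + 51/466 = 147/143 + 51/466 = 75795/66638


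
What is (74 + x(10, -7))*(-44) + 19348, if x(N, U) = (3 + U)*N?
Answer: 17852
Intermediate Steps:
x(N, U) = N*(3 + U)
(74 + x(10, -7))*(-44) + 19348 = (74 + 10*(3 - 7))*(-44) + 19348 = (74 + 10*(-4))*(-44) + 19348 = (74 - 40)*(-44) + 19348 = 34*(-44) + 19348 = -1496 + 19348 = 17852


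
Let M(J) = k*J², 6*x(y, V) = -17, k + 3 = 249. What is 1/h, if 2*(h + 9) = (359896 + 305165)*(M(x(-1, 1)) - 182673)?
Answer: -4/240350606879 ≈ -1.6642e-11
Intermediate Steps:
k = 246 (k = -3 + 249 = 246)
x(y, V) = -17/6 (x(y, V) = (⅙)*(-17) = -17/6)
M(J) = 246*J²
h = -240350606879/4 (h = -9 + ((359896 + 305165)*(246*(-17/6)² - 182673))/2 = -9 + (665061*(246*(289/36) - 182673))/2 = -9 + (665061*(11849/6 - 182673))/2 = -9 + (665061*(-1084189/6))/2 = -9 + (½)*(-240350606843/2) = -9 - 240350606843/4 = -240350606879/4 ≈ -6.0088e+10)
1/h = 1/(-240350606879/4) = -4/240350606879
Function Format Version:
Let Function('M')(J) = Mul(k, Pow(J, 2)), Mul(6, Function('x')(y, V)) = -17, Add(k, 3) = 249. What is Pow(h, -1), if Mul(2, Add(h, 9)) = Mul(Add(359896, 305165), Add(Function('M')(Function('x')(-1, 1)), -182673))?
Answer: Rational(-4, 240350606879) ≈ -1.6642e-11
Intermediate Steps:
k = 246 (k = Add(-3, 249) = 246)
Function('x')(y, V) = Rational(-17, 6) (Function('x')(y, V) = Mul(Rational(1, 6), -17) = Rational(-17, 6))
Function('M')(J) = Mul(246, Pow(J, 2))
h = Rational(-240350606879, 4) (h = Add(-9, Mul(Rational(1, 2), Mul(Add(359896, 305165), Add(Mul(246, Pow(Rational(-17, 6), 2)), -182673)))) = Add(-9, Mul(Rational(1, 2), Mul(665061, Add(Mul(246, Rational(289, 36)), -182673)))) = Add(-9, Mul(Rational(1, 2), Mul(665061, Add(Rational(11849, 6), -182673)))) = Add(-9, Mul(Rational(1, 2), Mul(665061, Rational(-1084189, 6)))) = Add(-9, Mul(Rational(1, 2), Rational(-240350606843, 2))) = Add(-9, Rational(-240350606843, 4)) = Rational(-240350606879, 4) ≈ -6.0088e+10)
Pow(h, -1) = Pow(Rational(-240350606879, 4), -1) = Rational(-4, 240350606879)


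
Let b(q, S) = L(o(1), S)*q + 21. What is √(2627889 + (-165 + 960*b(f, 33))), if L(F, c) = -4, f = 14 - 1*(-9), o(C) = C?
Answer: 42*√1451 ≈ 1599.9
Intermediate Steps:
f = 23 (f = 14 + 9 = 23)
b(q, S) = 21 - 4*q (b(q, S) = -4*q + 21 = 21 - 4*q)
√(2627889 + (-165 + 960*b(f, 33))) = √(2627889 + (-165 + 960*(21 - 4*23))) = √(2627889 + (-165 + 960*(21 - 92))) = √(2627889 + (-165 + 960*(-71))) = √(2627889 + (-165 - 68160)) = √(2627889 - 68325) = √2559564 = 42*√1451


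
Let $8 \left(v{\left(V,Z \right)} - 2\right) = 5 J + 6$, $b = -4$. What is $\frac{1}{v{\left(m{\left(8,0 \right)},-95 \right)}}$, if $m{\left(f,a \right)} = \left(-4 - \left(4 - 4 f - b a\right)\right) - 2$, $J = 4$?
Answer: $\frac{4}{21} \approx 0.19048$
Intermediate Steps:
$m{\left(f,a \right)} = -10 - 4 a + 4 f$ ($m{\left(f,a \right)} = \left(-4 - \left(4 - 4 f + 4 a\right)\right) - 2 = \left(-8 - 4 a + 4 f\right) - 2 = -10 - 4 a + 4 f$)
$v{\left(V,Z \right)} = \frac{21}{4}$ ($v{\left(V,Z \right)} = 2 + \frac{5 \cdot 4 + 6}{8} = 2 + \frac{20 + 6}{8} = 2 + \frac{1}{8} \cdot 26 = 2 + \frac{13}{4} = \frac{21}{4}$)
$\frac{1}{v{\left(m{\left(8,0 \right)},-95 \right)}} = \frac{1}{\frac{21}{4}} = \frac{4}{21}$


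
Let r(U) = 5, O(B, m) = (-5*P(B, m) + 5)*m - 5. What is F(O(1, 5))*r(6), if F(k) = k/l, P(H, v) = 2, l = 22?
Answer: -75/11 ≈ -6.8182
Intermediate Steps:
O(B, m) = -5 - 5*m (O(B, m) = (-5*2 + 5)*m - 5 = (-10 + 5)*m - 5 = -5*m - 5 = -5 - 5*m)
F(k) = k/22
F(O(1, 5))*r(6) = ((-5 - 5*5)/22)*5 = ((-5 - 25)/22)*5 = ((1/22)*(-30))*5 = -15/11*5 = -75/11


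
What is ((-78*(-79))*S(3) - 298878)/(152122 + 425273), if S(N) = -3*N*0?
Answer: -99626/192465 ≈ -0.51763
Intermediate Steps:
S(N) = 0
((-78*(-79))*S(3) - 298878)/(152122 + 425273) = (-78*(-79)*0 - 298878)/(152122 + 425273) = (6162*0 - 298878)/577395 = (0 - 298878)*(1/577395) = -298878*1/577395 = -99626/192465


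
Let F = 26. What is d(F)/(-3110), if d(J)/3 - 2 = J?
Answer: -42/1555 ≈ -0.027010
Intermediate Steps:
d(J) = 6 + 3*J
d(F)/(-3110) = (6 + 3*26)/(-3110) = (6 + 78)*(-1/3110) = 84*(-1/3110) = -42/1555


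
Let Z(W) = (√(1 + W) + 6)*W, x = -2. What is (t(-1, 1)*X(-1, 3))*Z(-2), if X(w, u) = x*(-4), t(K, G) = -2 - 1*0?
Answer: 192 + 32*I ≈ 192.0 + 32.0*I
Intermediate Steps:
t(K, G) = -2 (t(K, G) = -2 + 0 = -2)
X(w, u) = 8 (X(w, u) = -2*(-4) = 8)
Z(W) = W*(6 + √(1 + W)) (Z(W) = (6 + √(1 + W))*W = W*(6 + √(1 + W)))
(t(-1, 1)*X(-1, 3))*Z(-2) = (-2*8)*(-2*(6 + √(1 - 2))) = -(-32)*(6 + √(-1)) = -(-32)*(6 + I) = -16*(-12 - 2*I) = 192 + 32*I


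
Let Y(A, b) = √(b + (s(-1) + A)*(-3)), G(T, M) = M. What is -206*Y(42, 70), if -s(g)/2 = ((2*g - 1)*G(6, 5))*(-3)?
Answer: -206*√214 ≈ -3013.5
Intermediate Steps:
s(g) = -30 + 60*g (s(g) = -2*(2*g - 1)*5*(-3) = -2*(-1 + 2*g)*5*(-3) = -2*(-5 + 10*g)*(-3) = -2*(15 - 30*g) = -30 + 60*g)
Y(A, b) = √(270 + b - 3*A) (Y(A, b) = √(b + ((-30 + 60*(-1)) + A)*(-3)) = √(b + ((-30 - 60) + A)*(-3)) = √(b + (-90 + A)*(-3)) = √(b + (270 - 3*A)) = √(270 + b - 3*A))
-206*Y(42, 70) = -206*√(270 + 70 - 3*42) = -206*√(270 + 70 - 126) = -206*√214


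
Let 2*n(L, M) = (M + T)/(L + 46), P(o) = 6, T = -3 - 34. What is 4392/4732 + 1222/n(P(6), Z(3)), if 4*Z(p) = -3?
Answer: -601214618/178633 ≈ -3365.6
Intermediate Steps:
T = -37
Z(p) = -¾ (Z(p) = (¼)*(-3) = -¾)
n(L, M) = (-37 + M)/(2*(46 + L)) (n(L, M) = ((M - 37)/(L + 46))/2 = ((-37 + M)/(46 + L))/2 = (-37 + M)/(2*(46 + L)))
4392/4732 + 1222/n(P(6), Z(3)) = 4392/4732 + 1222/(((-37 - ¾)/(2*(46 + 6)))) = 4392*(1/4732) + 1222/(((½)*(-151/4)/52)) = 1098/1183 + 1222/(((½)*(1/52)*(-151/4))) = 1098/1183 + 1222/(-151/416) = 1098/1183 + 1222*(-416/151) = 1098/1183 - 508352/151 = -601214618/178633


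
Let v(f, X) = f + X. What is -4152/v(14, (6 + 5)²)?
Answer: -1384/45 ≈ -30.756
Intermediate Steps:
v(f, X) = X + f
-4152/v(14, (6 + 5)²) = -4152/((6 + 5)² + 14) = -4152/(11² + 14) = -4152/(121 + 14) = -4152/135 = -4152*1/135 = -1384/45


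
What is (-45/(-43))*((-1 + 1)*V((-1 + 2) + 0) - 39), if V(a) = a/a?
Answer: -1755/43 ≈ -40.814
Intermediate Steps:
V(a) = 1
(-45/(-43))*((-1 + 1)*V((-1 + 2) + 0) - 39) = (-45/(-43))*((-1 + 1)*1 - 39) = (-45*(-1/43))*(0*1 - 39) = 45*(0 - 39)/43 = (45/43)*(-39) = -1755/43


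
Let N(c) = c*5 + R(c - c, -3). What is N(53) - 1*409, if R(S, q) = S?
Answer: -144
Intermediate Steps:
N(c) = 5*c (N(c) = c*5 + (c - c) = 5*c + 0 = 5*c)
N(53) - 1*409 = 5*53 - 1*409 = 265 - 409 = -144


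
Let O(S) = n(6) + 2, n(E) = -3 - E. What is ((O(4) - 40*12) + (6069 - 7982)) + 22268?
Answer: 19868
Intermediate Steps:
O(S) = -7 (O(S) = (-3 - 1*6) + 2 = (-3 - 6) + 2 = -9 + 2 = -7)
((O(4) - 40*12) + (6069 - 7982)) + 22268 = ((-7 - 40*12) + (6069 - 7982)) + 22268 = ((-7 - 480) - 1913) + 22268 = (-487 - 1913) + 22268 = -2400 + 22268 = 19868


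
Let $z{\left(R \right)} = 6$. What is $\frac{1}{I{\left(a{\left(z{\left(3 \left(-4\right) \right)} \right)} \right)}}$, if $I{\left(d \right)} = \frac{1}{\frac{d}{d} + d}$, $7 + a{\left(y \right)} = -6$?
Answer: $-12$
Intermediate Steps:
$a{\left(y \right)} = -13$ ($a{\left(y \right)} = -7 - 6 = -13$)
$I{\left(d \right)} = \frac{1}{1 + d}$
$\frac{1}{I{\left(a{\left(z{\left(3 \left(-4\right) \right)} \right)} \right)}} = \frac{1}{\frac{1}{1 - 13}} = \frac{1}{\frac{1}{-12}} = \frac{1}{- \frac{1}{12}} = -12$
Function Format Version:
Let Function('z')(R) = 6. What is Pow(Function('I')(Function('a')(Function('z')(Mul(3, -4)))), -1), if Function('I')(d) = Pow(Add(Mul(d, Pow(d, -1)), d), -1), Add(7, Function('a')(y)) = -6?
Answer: -12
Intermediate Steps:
Function('a')(y) = -13 (Function('a')(y) = Add(-7, -6) = -13)
Function('I')(d) = Pow(Add(1, d), -1)
Pow(Function('I')(Function('a')(Function('z')(Mul(3, -4)))), -1) = Pow(Pow(Add(1, -13), -1), -1) = Pow(Pow(-12, -1), -1) = Pow(Rational(-1, 12), -1) = -12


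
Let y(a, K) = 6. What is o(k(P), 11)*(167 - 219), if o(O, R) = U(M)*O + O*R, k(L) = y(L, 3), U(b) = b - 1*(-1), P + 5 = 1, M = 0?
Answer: -3744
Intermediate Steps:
P = -4 (P = -5 + 1 = -4)
U(b) = 1 + b (U(b) = b + 1 = 1 + b)
k(L) = 6
o(O, R) = O + O*R (o(O, R) = (1 + 0)*O + O*R = 1*O + O*R = O + O*R)
o(k(P), 11)*(167 - 219) = (6*(1 + 11))*(167 - 219) = (6*12)*(-52) = 72*(-52) = -3744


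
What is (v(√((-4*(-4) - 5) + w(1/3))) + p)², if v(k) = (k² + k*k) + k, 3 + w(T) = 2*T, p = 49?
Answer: 39679/9 + 398*√78/9 ≈ 4799.3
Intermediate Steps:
w(T) = -3 + 2*T
v(k) = k + 2*k² (v(k) = (k² + k²) + k = 2*k² + k = k + 2*k²)
(v(√((-4*(-4) - 5) + w(1/3))) + p)² = (√((-4*(-4) - 5) + (-3 + 2/3))*(1 + 2*√((-4*(-4) - 5) + (-3 + 2/3))) + 49)² = (√((16 - 5) + (-3 + 2*(⅓)))*(1 + 2*√((16 - 5) + (-3 + 2*(⅓)))) + 49)² = (√(11 + (-3 + ⅔))*(1 + 2*√(11 + (-3 + ⅔))) + 49)² = (√(11 - 7/3)*(1 + 2*√(11 - 7/3)) + 49)² = (√(26/3)*(1 + 2*√(26/3)) + 49)² = ((√78/3)*(1 + 2*(√78/3)) + 49)² = ((√78/3)*(1 + 2*√78/3) + 49)² = (√78*(1 + 2*√78/3)/3 + 49)² = (49 + √78*(1 + 2*√78/3)/3)²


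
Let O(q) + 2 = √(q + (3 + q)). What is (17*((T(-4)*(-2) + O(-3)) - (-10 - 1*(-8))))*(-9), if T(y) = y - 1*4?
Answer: -2448 - 153*I*√3 ≈ -2448.0 - 265.0*I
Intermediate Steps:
T(y) = -4 + y (T(y) = y - 4 = -4 + y)
O(q) = -2 + √(3 + 2*q) (O(q) = -2 + √(q + (3 + q)) = -2 + √(3 + 2*q))
(17*((T(-4)*(-2) + O(-3)) - (-10 - 1*(-8))))*(-9) = (17*(((-4 - 4)*(-2) + (-2 + √(3 + 2*(-3)))) - (-10 - 1*(-8))))*(-9) = (17*((-8*(-2) + (-2 + √(3 - 6))) - (-10 + 8)))*(-9) = (17*((16 + (-2 + √(-3))) - 1*(-2)))*(-9) = (17*((16 + (-2 + I*√3)) + 2))*(-9) = (17*((14 + I*√3) + 2))*(-9) = (17*(16 + I*√3))*(-9) = (272 + 17*I*√3)*(-9) = -2448 - 153*I*√3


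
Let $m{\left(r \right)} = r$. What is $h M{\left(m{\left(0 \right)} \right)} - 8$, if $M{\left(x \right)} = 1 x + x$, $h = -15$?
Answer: $-8$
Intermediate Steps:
$M{\left(x \right)} = 2 x$ ($M{\left(x \right)} = x + x = 2 x$)
$h M{\left(m{\left(0 \right)} \right)} - 8 = - 15 \cdot 2 \cdot 0 - 8 = \left(-15\right) 0 - 8 = 0 - 8 = -8$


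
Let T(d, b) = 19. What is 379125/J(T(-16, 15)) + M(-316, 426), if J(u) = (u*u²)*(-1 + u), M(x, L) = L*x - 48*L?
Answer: -2127125827/13718 ≈ -1.5506e+5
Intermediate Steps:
M(x, L) = -48*L + L*x
J(u) = u³*(-1 + u)
379125/J(T(-16, 15)) + M(-316, 426) = 379125/((19³*(-1 + 19))) + 426*(-48 - 316) = 379125/((6859*18)) + 426*(-364) = 379125/123462 - 155064 = 379125*(1/123462) - 155064 = 42125/13718 - 155064 = -2127125827/13718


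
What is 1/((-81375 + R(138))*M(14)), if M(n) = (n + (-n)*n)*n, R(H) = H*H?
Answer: 1/158819388 ≈ 6.2965e-9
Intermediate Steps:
R(H) = H²
M(n) = n*(n - n²) (M(n) = (n - n²)*n = n*(n - n²))
1/((-81375 + R(138))*M(14)) = 1/((-81375 + 138²)*((14²*(1 - 1*14)))) = 1/((-81375 + 19044)*((196*(1 - 14)))) = 1/((-62331)*((196*(-13)))) = -1/62331/(-2548) = -1/62331*(-1/2548) = 1/158819388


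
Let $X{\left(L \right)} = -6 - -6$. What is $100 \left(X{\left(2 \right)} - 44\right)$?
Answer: $-4400$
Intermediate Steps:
$X{\left(L \right)} = 0$ ($X{\left(L \right)} = -6 + 6 = 0$)
$100 \left(X{\left(2 \right)} - 44\right) = 100 \left(0 - 44\right) = 100 \left(-44\right) = -4400$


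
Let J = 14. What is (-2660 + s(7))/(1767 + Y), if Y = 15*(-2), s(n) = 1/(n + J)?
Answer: -55859/36477 ≈ -1.5313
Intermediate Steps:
s(n) = 1/(14 + n) (s(n) = 1/(n + 14) = 1/(14 + n))
Y = -30
(-2660 + s(7))/(1767 + Y) = (-2660 + 1/(14 + 7))/(1767 - 30) = (-2660 + 1/21)/1737 = (-2660 + 1/21)*(1/1737) = -55859/21*1/1737 = -55859/36477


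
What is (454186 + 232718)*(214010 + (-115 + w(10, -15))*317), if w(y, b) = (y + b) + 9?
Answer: 122834233992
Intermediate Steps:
w(y, b) = 9 + b + y (w(y, b) = (b + y) + 9 = 9 + b + y)
(454186 + 232718)*(214010 + (-115 + w(10, -15))*317) = (454186 + 232718)*(214010 + (-115 + (9 - 15 + 10))*317) = 686904*(214010 + (-115 + 4)*317) = 686904*(214010 - 111*317) = 686904*(214010 - 35187) = 686904*178823 = 122834233992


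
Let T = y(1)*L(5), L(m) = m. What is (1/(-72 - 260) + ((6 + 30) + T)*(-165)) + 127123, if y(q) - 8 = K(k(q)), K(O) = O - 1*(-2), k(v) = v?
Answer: 37219855/332 ≈ 1.1211e+5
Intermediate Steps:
K(O) = 2 + O (K(O) = O + 2 = 2 + O)
y(q) = 10 + q (y(q) = 8 + (2 + q) = 10 + q)
T = 55 (T = (10 + 1)*5 = 11*5 = 55)
(1/(-72 - 260) + ((6 + 30) + T)*(-165)) + 127123 = (1/(-72 - 260) + ((6 + 30) + 55)*(-165)) + 127123 = (1/(-332) + (36 + 55)*(-165)) + 127123 = (-1/332 + 91*(-165)) + 127123 = (-1/332 - 15015) + 127123 = -4984981/332 + 127123 = 37219855/332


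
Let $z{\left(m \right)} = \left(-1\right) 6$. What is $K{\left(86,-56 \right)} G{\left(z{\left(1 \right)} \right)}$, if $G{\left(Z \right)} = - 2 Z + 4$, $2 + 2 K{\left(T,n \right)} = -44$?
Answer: $-368$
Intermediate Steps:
$K{\left(T,n \right)} = -23$ ($K{\left(T,n \right)} = -1 + \frac{1}{2} \left(-44\right) = -1 - 22 = -23$)
$z{\left(m \right)} = -6$
$G{\left(Z \right)} = 4 - 2 Z$
$K{\left(86,-56 \right)} G{\left(z{\left(1 \right)} \right)} = - 23 \left(4 - -12\right) = - 23 \left(4 + 12\right) = \left(-23\right) 16 = -368$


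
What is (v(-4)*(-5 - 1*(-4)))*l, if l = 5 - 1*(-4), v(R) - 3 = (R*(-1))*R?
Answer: 117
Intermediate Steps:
v(R) = 3 - R² (v(R) = 3 + (R*(-1))*R = 3 + (-R)*R = 3 - R²)
l = 9 (l = 5 + 4 = 9)
(v(-4)*(-5 - 1*(-4)))*l = ((3 - 1*(-4)²)*(-5 - 1*(-4)))*9 = ((3 - 1*16)*(-5 + 4))*9 = ((3 - 16)*(-1))*9 = -13*(-1)*9 = 13*9 = 117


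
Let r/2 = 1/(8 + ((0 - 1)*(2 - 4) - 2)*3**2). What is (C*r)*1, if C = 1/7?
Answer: 1/28 ≈ 0.035714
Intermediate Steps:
C = 1/7 ≈ 0.14286
r = 1/4 (r = 2/(8 + ((0 - 1)*(2 - 4) - 2)*3**2) = 2/(8 + (-1*(-2) - 2)*9) = 2/(8 + (2 - 2)*9) = 2/(8 + 0*9) = 2/(8 + 0) = 2/8 = 2*(1/8) = 1/4 ≈ 0.25000)
(C*r)*1 = ((1/7)*(1/4))*1 = (1/28)*1 = 1/28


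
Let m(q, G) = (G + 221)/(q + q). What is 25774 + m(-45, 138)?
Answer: 2319301/90 ≈ 25770.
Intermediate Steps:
m(q, G) = (221 + G)/(2*q) (m(q, G) = (221 + G)/((2*q)) = (221 + G)*(1/(2*q)) = (221 + G)/(2*q))
25774 + m(-45, 138) = 25774 + (1/2)*(221 + 138)/(-45) = 25774 + (1/2)*(-1/45)*359 = 25774 - 359/90 = 2319301/90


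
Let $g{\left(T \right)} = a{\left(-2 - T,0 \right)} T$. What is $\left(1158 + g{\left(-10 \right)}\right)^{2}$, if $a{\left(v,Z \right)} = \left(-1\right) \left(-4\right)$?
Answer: $1249924$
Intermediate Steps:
$a{\left(v,Z \right)} = 4$
$g{\left(T \right)} = 4 T$
$\left(1158 + g{\left(-10 \right)}\right)^{2} = \left(1158 + 4 \left(-10\right)\right)^{2} = \left(1158 - 40\right)^{2} = 1118^{2} = 1249924$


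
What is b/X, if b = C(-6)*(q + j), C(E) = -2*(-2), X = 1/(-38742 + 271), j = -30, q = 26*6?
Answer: -19389384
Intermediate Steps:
q = 156
X = -1/38471 (X = 1/(-38471) = -1/38471 ≈ -2.5994e-5)
C(E) = 4
b = 504 (b = 4*(156 - 30) = 4*126 = 504)
b/X = 504/(-1/38471) = 504*(-38471) = -19389384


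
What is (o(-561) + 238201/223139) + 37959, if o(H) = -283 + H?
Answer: 8282042186/223139 ≈ 37116.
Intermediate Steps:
(o(-561) + 238201/223139) + 37959 = ((-283 - 561) + 238201/223139) + 37959 = (-844 + 238201*(1/223139)) + 37959 = (-844 + 238201/223139) + 37959 = -188091115/223139 + 37959 = 8282042186/223139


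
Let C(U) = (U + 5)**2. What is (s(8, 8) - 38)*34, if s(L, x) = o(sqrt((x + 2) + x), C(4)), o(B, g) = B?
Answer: -1292 + 102*sqrt(2) ≈ -1147.8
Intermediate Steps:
C(U) = (5 + U)**2
s(L, x) = sqrt(2 + 2*x) (s(L, x) = sqrt((x + 2) + x) = sqrt((2 + x) + x) = sqrt(2 + 2*x))
(s(8, 8) - 38)*34 = (sqrt(2 + 2*8) - 38)*34 = (sqrt(2 + 16) - 38)*34 = (sqrt(18) - 38)*34 = (3*sqrt(2) - 38)*34 = (-38 + 3*sqrt(2))*34 = -1292 + 102*sqrt(2)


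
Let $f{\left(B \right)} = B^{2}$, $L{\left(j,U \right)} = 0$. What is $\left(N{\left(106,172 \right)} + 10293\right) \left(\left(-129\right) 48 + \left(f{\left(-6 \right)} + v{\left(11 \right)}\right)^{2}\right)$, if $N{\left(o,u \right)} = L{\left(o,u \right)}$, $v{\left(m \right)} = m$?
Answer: $-40997019$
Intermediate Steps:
$N{\left(o,u \right)} = 0$
$\left(N{\left(106,172 \right)} + 10293\right) \left(\left(-129\right) 48 + \left(f{\left(-6 \right)} + v{\left(11 \right)}\right)^{2}\right) = \left(0 + 10293\right) \left(\left(-129\right) 48 + \left(\left(-6\right)^{2} + 11\right)^{2}\right) = 10293 \left(-6192 + \left(36 + 11\right)^{2}\right) = 10293 \left(-6192 + 47^{2}\right) = 10293 \left(-6192 + 2209\right) = 10293 \left(-3983\right) = -40997019$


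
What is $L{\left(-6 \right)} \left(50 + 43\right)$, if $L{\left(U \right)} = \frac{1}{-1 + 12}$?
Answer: $\frac{93}{11} \approx 8.4545$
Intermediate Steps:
$L{\left(U \right)} = \frac{1}{11}$
$L{\left(-6 \right)} \left(50 + 43\right) = \frac{50 + 43}{11} = \frac{1}{11} \cdot 93 = \frac{93}{11}$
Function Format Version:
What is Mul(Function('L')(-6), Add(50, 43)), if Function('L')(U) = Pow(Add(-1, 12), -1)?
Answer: Rational(93, 11) ≈ 8.4545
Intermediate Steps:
Function('L')(U) = Rational(1, 11) (Function('L')(U) = Pow(11, -1) = Rational(1, 11))
Mul(Function('L')(-6), Add(50, 43)) = Mul(Rational(1, 11), Add(50, 43)) = Mul(Rational(1, 11), 93) = Rational(93, 11)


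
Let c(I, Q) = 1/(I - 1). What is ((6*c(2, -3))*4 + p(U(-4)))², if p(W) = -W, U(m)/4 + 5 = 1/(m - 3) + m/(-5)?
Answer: 2096704/1225 ≈ 1711.6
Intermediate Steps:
U(m) = -20 + 4/(-3 + m) - 4*m/5 (U(m) = -20 + 4*(1/(m - 3) + m/(-5)) = -20 + 4*(1/(-3 + m) + m*(-⅕)) = -20 + 4*(1/(-3 + m) - m/5) = -20 + (4/(-3 + m) - 4*m/5) = -20 + 4/(-3 + m) - 4*m/5)
c(I, Q) = 1/(-1 + I)
((6*c(2, -3))*4 + p(U(-4)))² = ((6/(-1 + 2))*4 - 4*(80 - 1*(-4)² - 22*(-4))/(5*(-3 - 4)))² = ((6/1)*4 - 4*(80 - 1*16 + 88)/(5*(-7)))² = ((6*1)*4 - 4*(-1)*(80 - 16 + 88)/(5*7))² = (6*4 - 4*(-1)*152/(5*7))² = (24 - 1*(-608/35))² = (24 + 608/35)² = (1448/35)² = 2096704/1225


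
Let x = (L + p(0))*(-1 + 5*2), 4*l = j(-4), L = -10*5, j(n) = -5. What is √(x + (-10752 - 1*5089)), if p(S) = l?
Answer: I*√65209/2 ≈ 127.68*I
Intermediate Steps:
L = -50
l = -5/4 (l = (¼)*(-5) = -5/4 ≈ -1.2500)
p(S) = -5/4
x = -1845/4 (x = (-50 - 5/4)*(-1 + 5*2) = -205*(-1 + 10)/4 = -205/4*9 = -1845/4 ≈ -461.25)
√(x + (-10752 - 1*5089)) = √(-1845/4 + (-10752 - 1*5089)) = √(-1845/4 + (-10752 - 5089)) = √(-1845/4 - 15841) = √(-65209/4) = I*√65209/2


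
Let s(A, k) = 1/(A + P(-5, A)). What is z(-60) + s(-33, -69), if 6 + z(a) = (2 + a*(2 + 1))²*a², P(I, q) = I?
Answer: 4334370971/38 ≈ 1.1406e+8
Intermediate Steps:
s(A, k) = 1/(-5 + A) (s(A, k) = 1/(A - 5) = 1/(-5 + A))
z(a) = -6 + a²*(2 + 3*a)² (z(a) = -6 + (2 + a*(2 + 1))²*a² = -6 + (2 + a*3)²*a² = -6 + (2 + 3*a)²*a² = -6 + a²*(2 + 3*a)²)
z(-60) + s(-33, -69) = (-6 + (-60)²*(2 + 3*(-60))²) + 1/(-5 - 33) = (-6 + 3600*(2 - 180)²) + 1/(-38) = (-6 + 3600*(-178)²) - 1/38 = (-6 + 3600*31684) - 1/38 = (-6 + 114062400) - 1/38 = 114062394 - 1/38 = 4334370971/38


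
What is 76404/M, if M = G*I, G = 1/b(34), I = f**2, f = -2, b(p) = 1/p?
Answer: 19101/34 ≈ 561.79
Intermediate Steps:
I = 4 (I = (-2)**2 = 4)
G = 34 (G = 1/(1/34) = 34)
M = 136 (M = 34*4 = 136)
76404/M = 76404/136 = 76404*(1/136) = 19101/34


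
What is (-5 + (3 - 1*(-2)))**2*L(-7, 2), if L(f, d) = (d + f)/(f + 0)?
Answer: 0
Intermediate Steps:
L(f, d) = (d + f)/f
(-5 + (3 - 1*(-2)))**2*L(-7, 2) = (-5 + (3 - 1*(-2)))**2*((2 - 7)/(-7)) = (-5 + (3 + 2))**2*(-1/7*(-5)) = (-5 + 5)**2*(5/7) = 0**2*(5/7) = 0*(5/7) = 0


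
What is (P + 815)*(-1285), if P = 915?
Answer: -2223050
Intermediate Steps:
(P + 815)*(-1285) = (915 + 815)*(-1285) = 1730*(-1285) = -2223050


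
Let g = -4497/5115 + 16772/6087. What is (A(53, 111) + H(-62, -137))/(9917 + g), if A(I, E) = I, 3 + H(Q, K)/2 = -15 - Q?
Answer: 1463345235/102941420042 ≈ 0.014215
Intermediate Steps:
H(Q, K) = -36 - 2*Q (H(Q, K) = -6 + 2*(-15 - Q) = -6 + (-30 - 2*Q) = -36 - 2*Q)
g = 19471847/10378335 (g = -4497*1/5115 + 16772*(1/6087) = -1499/1705 + 16772/6087 = 19471847/10378335 ≈ 1.8762)
(A(53, 111) + H(-62, -137))/(9917 + g) = (53 + (-36 - 2*(-62)))/(9917 + 19471847/10378335) = (53 + (-36 + 124))/(102941420042/10378335) = (53 + 88)*(10378335/102941420042) = 141*(10378335/102941420042) = 1463345235/102941420042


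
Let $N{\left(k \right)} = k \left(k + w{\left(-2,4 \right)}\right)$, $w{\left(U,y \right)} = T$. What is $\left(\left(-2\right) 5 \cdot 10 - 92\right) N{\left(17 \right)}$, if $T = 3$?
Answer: $-65280$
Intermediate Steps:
$w{\left(U,y \right)} = 3$
$N{\left(k \right)} = k \left(3 + k\right)$ ($N{\left(k \right)} = k \left(k + 3\right) = k \left(3 + k\right)$)
$\left(\left(-2\right) 5 \cdot 10 - 92\right) N{\left(17 \right)} = \left(\left(-2\right) 5 \cdot 10 - 92\right) 17 \left(3 + 17\right) = \left(\left(-10\right) 10 - 92\right) 17 \cdot 20 = \left(-100 - 92\right) 340 = \left(-192\right) 340 = -65280$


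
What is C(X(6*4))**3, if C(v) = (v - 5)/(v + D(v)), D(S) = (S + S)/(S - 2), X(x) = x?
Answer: 9129329/23887872 ≈ 0.38217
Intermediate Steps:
D(S) = 2*S/(-2 + S) (D(S) = (2*S)/(-2 + S) = 2*S/(-2 + S))
C(v) = (-5 + v)/(v + 2*v/(-2 + v)) (C(v) = (v - 5)/(v + 2*v/(-2 + v)) = (-5 + v)/(v + 2*v/(-2 + v)))
C(X(6*4))**3 = ((-5 + 6*4)*(-2 + 6*4)/(6*4)**2)**3 = ((-5 + 24)*(-2 + 24)/24**2)**3 = ((1/576)*19*22)**3 = (209/288)**3 = 9129329/23887872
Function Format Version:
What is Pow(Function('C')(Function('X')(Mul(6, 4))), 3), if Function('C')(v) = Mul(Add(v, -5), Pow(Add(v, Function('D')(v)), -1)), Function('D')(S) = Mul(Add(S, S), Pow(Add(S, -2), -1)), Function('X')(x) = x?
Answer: Rational(9129329, 23887872) ≈ 0.38217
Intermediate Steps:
Function('D')(S) = Mul(2, S, Pow(Add(-2, S), -1)) (Function('D')(S) = Mul(Mul(2, S), Pow(Add(-2, S), -1)) = Mul(2, S, Pow(Add(-2, S), -1)))
Function('C')(v) = Mul(Pow(Add(v, Mul(2, v, Pow(Add(-2, v), -1))), -1), Add(-5, v)) (Function('C')(v) = Mul(Add(v, -5), Pow(Add(v, Mul(2, v, Pow(Add(-2, v), -1))), -1)) = Mul(Add(-5, v), Pow(Add(v, Mul(2, v, Pow(Add(-2, v), -1))), -1)) = Mul(Pow(Add(v, Mul(2, v, Pow(Add(-2, v), -1))), -1), Add(-5, v)))
Pow(Function('C')(Function('X')(Mul(6, 4))), 3) = Pow(Mul(Pow(Mul(6, 4), -2), Add(-5, Mul(6, 4)), Add(-2, Mul(6, 4))), 3) = Pow(Mul(Pow(24, -2), Add(-5, 24), Add(-2, 24)), 3) = Pow(Mul(Rational(1, 576), 19, 22), 3) = Pow(Rational(209, 288), 3) = Rational(9129329, 23887872)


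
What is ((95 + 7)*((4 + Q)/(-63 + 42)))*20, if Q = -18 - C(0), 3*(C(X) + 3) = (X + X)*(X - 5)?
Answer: 7480/7 ≈ 1068.6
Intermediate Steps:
C(X) = -3 + 2*X*(-5 + X)/3 (C(X) = -3 + ((X + X)*(X - 5))/3 = -3 + ((2*X)*(-5 + X))/3 = -3 + (2*X*(-5 + X))/3 = -3 + 2*X*(-5 + X)/3)
Q = -15 (Q = -18 - (-3 - 10/3*0 + (⅔)*0²) = -18 - (-3 + 0 + (⅔)*0) = -18 - (-3 + 0 + 0) = -18 - 1*(-3) = -18 + 3 = -15)
((95 + 7)*((4 + Q)/(-63 + 42)))*20 = ((95 + 7)*((4 - 15)/(-63 + 42)))*20 = (102*(-11/(-21)))*20 = (102*(-11*(-1/21)))*20 = (102*(11/21))*20 = (374/7)*20 = 7480/7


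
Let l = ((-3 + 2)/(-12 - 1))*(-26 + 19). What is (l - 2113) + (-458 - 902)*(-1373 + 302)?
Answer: 18907804/13 ≈ 1.4544e+6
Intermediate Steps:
l = -7/13 (l = -1/(-13)*(-7) = -1*(-1/13)*(-7) = (1/13)*(-7) = -7/13 ≈ -0.53846)
(l - 2113) + (-458 - 902)*(-1373 + 302) = (-7/13 - 2113) + (-458 - 902)*(-1373 + 302) = -27476/13 - 1360*(-1071) = -27476/13 + 1456560 = 18907804/13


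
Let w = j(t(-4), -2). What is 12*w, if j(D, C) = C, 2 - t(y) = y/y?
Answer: -24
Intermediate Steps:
t(y) = 1 (t(y) = 2 - y/y = 2 - 1*1 = 2 - 1 = 1)
w = -2
12*w = 12*(-2) = -24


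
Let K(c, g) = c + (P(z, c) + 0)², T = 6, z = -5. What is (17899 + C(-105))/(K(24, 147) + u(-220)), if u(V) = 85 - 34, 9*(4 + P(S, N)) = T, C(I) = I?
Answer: 5166/25 ≈ 206.64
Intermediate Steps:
P(S, N) = -10/3 (P(S, N) = -4 + (⅑)*6 = -4 + ⅔ = -10/3)
u(V) = 51
K(c, g) = 100/9 + c (K(c, g) = c + (-10/3 + 0)² = c + (-10/3)² = c + 100/9 = 100/9 + c)
(17899 + C(-105))/(K(24, 147) + u(-220)) = (17899 - 105)/((100/9 + 24) + 51) = 17794/(316/9 + 51) = 17794/(775/9) = 17794*(9/775) = 5166/25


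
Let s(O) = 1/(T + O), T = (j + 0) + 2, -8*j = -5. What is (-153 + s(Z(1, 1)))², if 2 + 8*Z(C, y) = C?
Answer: 582169/25 ≈ 23287.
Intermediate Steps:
j = 5/8 (j = -⅛*(-5) = 5/8 ≈ 0.62500)
T = 21/8 (T = (5/8 + 0) + 2 = 5/8 + 2 = 21/8 ≈ 2.6250)
Z(C, y) = -¼ + C/8
s(O) = 1/(21/8 + O)
(-153 + s(Z(1, 1)))² = (-153 + 8/(21 + 8*(-¼ + (⅛)*1)))² = (-153 + 8/(21 + 8*(-¼ + ⅛)))² = (-153 + 8/(21 + 8*(-⅛)))² = (-153 + 8/(21 - 1))² = (-153 + 8/20)² = (-153 + 8*(1/20))² = (-153 + ⅖)² = (-763/5)² = 582169/25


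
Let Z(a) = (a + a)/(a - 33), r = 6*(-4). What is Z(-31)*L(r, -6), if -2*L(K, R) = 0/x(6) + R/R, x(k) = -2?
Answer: -31/64 ≈ -0.48438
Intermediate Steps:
r = -24
Z(a) = 2*a/(-33 + a) (Z(a) = (2*a)/(-33 + a) = 2*a/(-33 + a))
L(K, R) = -1/2 (L(K, R) = -(0/(-2) + R/R)/2 = -(0*(-1/2) + 1)/2 = -(0 + 1)/2 = -1/2*1 = -1/2)
Z(-31)*L(r, -6) = (2*(-31)/(-33 - 31))*(-1/2) = (2*(-31)/(-64))*(-1/2) = (2*(-31)*(-1/64))*(-1/2) = (31/32)*(-1/2) = -31/64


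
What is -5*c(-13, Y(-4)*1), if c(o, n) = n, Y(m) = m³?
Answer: 320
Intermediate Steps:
-5*c(-13, Y(-4)*1) = -5*(-4)³ = -(-320) = -5*(-64) = 320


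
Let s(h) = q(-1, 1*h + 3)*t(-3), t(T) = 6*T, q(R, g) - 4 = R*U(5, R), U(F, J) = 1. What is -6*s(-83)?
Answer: 324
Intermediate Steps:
q(R, g) = 4 + R (q(R, g) = 4 + R*1 = 4 + R)
s(h) = -54 (s(h) = (4 - 1)*(6*(-3)) = 3*(-18) = -54)
-6*s(-83) = -6*(-54) = 324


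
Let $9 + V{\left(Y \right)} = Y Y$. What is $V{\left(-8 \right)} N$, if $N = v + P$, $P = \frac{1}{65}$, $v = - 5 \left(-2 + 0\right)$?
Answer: $\frac{7161}{13} \approx 550.85$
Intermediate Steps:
$v = 10$ ($v = \left(-5\right) \left(-2\right) = 10$)
$V{\left(Y \right)} = -9 + Y^{2}$ ($V{\left(Y \right)} = -9 + Y Y = -9 + Y^{2}$)
$P = \frac{1}{65} \approx 0.015385$
$N = \frac{651}{65}$ ($N = 10 + \frac{1}{65} = \frac{651}{65} \approx 10.015$)
$V{\left(-8 \right)} N = \left(-9 + \left(-8\right)^{2}\right) \frac{651}{65} = \left(-9 + 64\right) \frac{651}{65} = 55 \cdot \frac{651}{65} = \frac{7161}{13}$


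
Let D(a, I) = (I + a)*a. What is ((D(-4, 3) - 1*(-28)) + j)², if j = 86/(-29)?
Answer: 708964/841 ≈ 843.00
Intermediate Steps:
j = -86/29 (j = 86*(-1/29) = -86/29 ≈ -2.9655)
D(a, I) = a*(I + a)
((D(-4, 3) - 1*(-28)) + j)² = ((-4*(3 - 4) - 1*(-28)) - 86/29)² = ((-4*(-1) + 28) - 86/29)² = ((4 + 28) - 86/29)² = (32 - 86/29)² = (842/29)² = 708964/841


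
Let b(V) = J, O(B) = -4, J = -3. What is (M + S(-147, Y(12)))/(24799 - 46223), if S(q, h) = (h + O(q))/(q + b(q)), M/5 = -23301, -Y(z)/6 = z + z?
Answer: 8737801/1606800 ≈ 5.4380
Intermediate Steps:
b(V) = -3
Y(z) = -12*z (Y(z) = -6*(z + z) = -12*z)
M = -116505 (M = 5*(-23301) = -116505)
S(q, h) = (-4 + h)/(-3 + q) (S(q, h) = (h - 4)/(q - 3) = (-4 + h)/(-3 + q))
(M + S(-147, Y(12)))/(24799 - 46223) = (-116505 + (-4 - 12*12)/(-3 - 147))/(24799 - 46223) = (-116505 + (-4 - 144)/(-150))/(-21424) = (-116505 - 1/150*(-148))*(-1/21424) = (-116505 + 74/75)*(-1/21424) = -8737801/75*(-1/21424) = 8737801/1606800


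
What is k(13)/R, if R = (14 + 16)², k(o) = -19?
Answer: -19/900 ≈ -0.021111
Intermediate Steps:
R = 900 (R = 30² = 900)
k(13)/R = -19/900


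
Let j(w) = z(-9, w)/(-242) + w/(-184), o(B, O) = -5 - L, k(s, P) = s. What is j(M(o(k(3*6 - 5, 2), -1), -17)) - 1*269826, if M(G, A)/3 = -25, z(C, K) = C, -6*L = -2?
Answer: -6007396161/22264 ≈ -2.6983e+5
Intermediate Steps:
L = ⅓ (L = -⅙*(-2) = ⅓ ≈ 0.33333)
o(B, O) = -16/3 (o(B, O) = -5 - 1*⅓ = -5 - ⅓ = -16/3)
M(G, A) = -75 (M(G, A) = 3*(-25) = -75)
j(w) = 9/242 - w/184 (j(w) = -9/(-242) + w/(-184) = -9*(-1/242) + w*(-1/184) = 9/242 - w/184)
j(M(o(k(3*6 - 5, 2), -1), -17)) - 1*269826 = (9/242 - 1/184*(-75)) - 1*269826 = (9/242 + 75/184) - 269826 = 9903/22264 - 269826 = -6007396161/22264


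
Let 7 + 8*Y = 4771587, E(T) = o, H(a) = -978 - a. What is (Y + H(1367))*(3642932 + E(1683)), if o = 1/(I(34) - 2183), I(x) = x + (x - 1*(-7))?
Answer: 9124583434774275/4216 ≈ 2.1643e+12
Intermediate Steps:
I(x) = 7 + 2*x (I(x) = x + (x + 7) = x + (7 + x) = 7 + 2*x)
o = -1/2108 (o = 1/((7 + 2*34) - 2183) = 1/((7 + 68) - 2183) = 1/(75 - 2183) = 1/(-2108) = -1/2108 ≈ -0.00047438)
E(T) = -1/2108
Y = 1192895/2 (Y = -7/8 + (⅛)*4771587 = -7/8 + 4771587/8 = 1192895/2 ≈ 5.9645e+5)
(Y + H(1367))*(3642932 + E(1683)) = (1192895/2 + (-978 - 1*1367))*(3642932 - 1/2108) = (1192895/2 + (-978 - 1367))*(7679300655/2108) = (1192895/2 - 2345)*(7679300655/2108) = (1188205/2)*(7679300655/2108) = 9124583434774275/4216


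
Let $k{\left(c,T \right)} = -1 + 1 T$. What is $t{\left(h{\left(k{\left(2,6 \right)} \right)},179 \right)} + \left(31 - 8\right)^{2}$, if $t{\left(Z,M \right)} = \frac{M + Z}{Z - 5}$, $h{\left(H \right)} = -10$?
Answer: $\frac{7766}{15} \approx 517.73$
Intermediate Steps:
$k{\left(c,T \right)} = -1 + T$
$t{\left(Z,M \right)} = \frac{M + Z}{-5 + Z}$
$t{\left(h{\left(k{\left(2,6 \right)} \right)},179 \right)} + \left(31 - 8\right)^{2} = \frac{179 - 10}{-5 - 10} + \left(31 - 8\right)^{2} = \frac{1}{-15} \cdot 169 + 23^{2} = \left(- \frac{1}{15}\right) 169 + 529 = - \frac{169}{15} + 529 = \frac{7766}{15}$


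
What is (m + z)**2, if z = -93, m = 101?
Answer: 64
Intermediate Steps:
(m + z)**2 = (101 - 93)**2 = 8**2 = 64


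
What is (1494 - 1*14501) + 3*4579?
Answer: 730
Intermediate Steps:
(1494 - 1*14501) + 3*4579 = (1494 - 14501) + 13737 = -13007 + 13737 = 730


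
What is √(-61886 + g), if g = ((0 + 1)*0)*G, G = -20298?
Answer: I*√61886 ≈ 248.77*I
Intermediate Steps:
g = 0 (g = ((0 + 1)*0)*(-20298) = (1*0)*(-20298) = 0*(-20298) = 0)
√(-61886 + g) = √(-61886 + 0) = √(-61886) = I*√61886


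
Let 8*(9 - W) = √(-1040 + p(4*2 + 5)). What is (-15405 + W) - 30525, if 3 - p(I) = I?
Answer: -45921 - 5*I*√42/8 ≈ -45921.0 - 4.0505*I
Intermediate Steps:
p(I) = 3 - I
W = 9 - 5*I*√42/8 (W = 9 - √(-1040 + (3 - (4*2 + 5)))/8 = 9 - √(-1040 + (3 - (8 + 5)))/8 = 9 - √(-1040 + (3 - 1*13))/8 = 9 - √(-1040 + (3 - 13))/8 = 9 - √(-1040 - 10)/8 = 9 - 5*I*√42/8 ≈ 9.0 - 4.0505*I)
(-15405 + W) - 30525 = (-15405 + (9 - 5*I*√42/8)) - 30525 = (-15396 - 5*I*√42/8) - 30525 = -45921 - 5*I*√42/8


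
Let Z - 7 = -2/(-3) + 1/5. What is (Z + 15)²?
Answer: 117649/225 ≈ 522.88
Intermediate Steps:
Z = 118/15 (Z = 7 + (-2/(-3) + 1/5) = 7 + (-2*(-⅓) + 1*(⅕)) = 7 + (⅔ + ⅕) = 7 + 13/15 = 118/15 ≈ 7.8667)
(Z + 15)² = (118/15 + 15)² = (343/15)² = 117649/225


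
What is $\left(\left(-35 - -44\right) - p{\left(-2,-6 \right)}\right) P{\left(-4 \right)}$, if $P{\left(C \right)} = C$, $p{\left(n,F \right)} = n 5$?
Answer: $-76$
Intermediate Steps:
$p{\left(n,F \right)} = 5 n$
$\left(\left(-35 - -44\right) - p{\left(-2,-6 \right)}\right) P{\left(-4 \right)} = \left(\left(-35 - -44\right) - 5 \left(-2\right)\right) \left(-4\right) = \left(\left(-35 + 44\right) - -10\right) \left(-4\right) = \left(9 + 10\right) \left(-4\right) = 19 \left(-4\right) = -76$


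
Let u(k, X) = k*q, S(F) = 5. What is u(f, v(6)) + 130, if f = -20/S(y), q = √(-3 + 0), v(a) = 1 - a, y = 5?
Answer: 130 - 4*I*√3 ≈ 130.0 - 6.9282*I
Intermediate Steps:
q = I*√3 (q = √(-3) = I*√3 ≈ 1.732*I)
f = -4 (f = -20/5 = -20*⅕ = -4)
u(k, X) = I*k*√3 (u(k, X) = k*(I*√3) = I*k*√3)
u(f, v(6)) + 130 = I*(-4)*√3 + 130 = -4*I*√3 + 130 = 130 - 4*I*√3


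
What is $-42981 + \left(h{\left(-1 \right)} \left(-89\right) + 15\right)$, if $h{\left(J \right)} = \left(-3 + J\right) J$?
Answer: $-43322$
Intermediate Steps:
$h{\left(J \right)} = J \left(-3 + J\right)$
$-42981 + \left(h{\left(-1 \right)} \left(-89\right) + 15\right) = -42981 + \left(- (-3 - 1) \left(-89\right) + 15\right) = -42981 + \left(\left(-1\right) \left(-4\right) \left(-89\right) + 15\right) = -42981 + \left(4 \left(-89\right) + 15\right) = -42981 + \left(-356 + 15\right) = -42981 - 341 = -43322$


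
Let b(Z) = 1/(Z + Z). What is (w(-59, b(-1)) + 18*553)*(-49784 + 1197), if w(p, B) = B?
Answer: -967221409/2 ≈ -4.8361e+8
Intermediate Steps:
b(Z) = 1/(2*Z)
(w(-59, b(-1)) + 18*553)*(-49784 + 1197) = ((½)/(-1) + 18*553)*(-49784 + 1197) = ((½)*(-1) + 9954)*(-48587) = (-½ + 9954)*(-48587) = (19907/2)*(-48587) = -967221409/2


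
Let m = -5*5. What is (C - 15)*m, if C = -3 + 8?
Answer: 250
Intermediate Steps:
C = 5
m = -25
(C - 15)*m = (5 - 15)*(-25) = -10*(-25) = 250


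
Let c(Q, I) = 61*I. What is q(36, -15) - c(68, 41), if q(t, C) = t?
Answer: -2465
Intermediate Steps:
q(36, -15) - c(68, 41) = 36 - 61*41 = 36 - 1*2501 = 36 - 2501 = -2465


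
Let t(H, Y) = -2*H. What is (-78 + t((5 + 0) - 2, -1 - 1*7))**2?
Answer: 7056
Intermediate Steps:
(-78 + t((5 + 0) - 2, -1 - 1*7))**2 = (-78 - 2*((5 + 0) - 2))**2 = (-78 - 2*(5 - 2))**2 = (-78 - 2*3)**2 = (-78 - 6)**2 = (-84)**2 = 7056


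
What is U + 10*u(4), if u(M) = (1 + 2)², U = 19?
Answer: 109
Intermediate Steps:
u(M) = 9 (u(M) = 3² = 9)
U + 10*u(4) = 19 + 10*9 = 19 + 90 = 109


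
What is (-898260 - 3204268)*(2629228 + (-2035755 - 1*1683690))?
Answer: 4472645768576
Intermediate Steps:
(-898260 - 3204268)*(2629228 + (-2035755 - 1*1683690)) = -4102528*(2629228 + (-2035755 - 1683690)) = -4102528*(2629228 - 3719445) = -4102528*(-1090217) = 4472645768576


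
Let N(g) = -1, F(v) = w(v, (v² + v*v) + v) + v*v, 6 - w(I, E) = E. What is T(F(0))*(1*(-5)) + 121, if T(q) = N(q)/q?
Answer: 731/6 ≈ 121.83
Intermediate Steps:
w(I, E) = 6 - E
F(v) = 6 - v - v² (F(v) = (6 - ((v² + v*v) + v)) + v*v = (6 - ((v² + v²) + v)) + v² = (6 - (2*v² + v)) + v² = (6 - (v + 2*v²)) + v² = (6 + (-v - 2*v²)) + v² = (6 - v - 2*v²) + v² = 6 - v - v²)
T(q) = -1/q
T(F(0))*(1*(-5)) + 121 = (-1/(6 - 1*0 - 1*0²))*(1*(-5)) + 121 = -1/(6 + 0 - 1*0)*(-5) + 121 = -1/(6 + 0 + 0)*(-5) + 121 = -1/6*(-5) + 121 = -1*⅙*(-5) + 121 = -⅙*(-5) + 121 = ⅚ + 121 = 731/6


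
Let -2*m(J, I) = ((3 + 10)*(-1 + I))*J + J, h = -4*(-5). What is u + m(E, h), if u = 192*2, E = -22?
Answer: 3112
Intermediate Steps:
h = 20
m(J, I) = -J/2 - J*(-13 + 13*I)/2 (m(J, I) = -(((3 + 10)*(-1 + I))*J + J)/2 = -((13*(-1 + I))*J + J)/2 = -((-13 + 13*I)*J + J)/2 = -(J*(-13 + 13*I) + J)/2 = -(J + J*(-13 + 13*I))/2 = -J/2 - J*(-13 + 13*I)/2)
u = 384
u + m(E, h) = 384 + (1/2)*(-22)*(12 - 13*20) = 384 + (1/2)*(-22)*(12 - 260) = 384 + (1/2)*(-22)*(-248) = 384 + 2728 = 3112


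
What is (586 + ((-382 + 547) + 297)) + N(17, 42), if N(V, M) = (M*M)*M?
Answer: 75136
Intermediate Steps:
N(V, M) = M**3 (N(V, M) = M**2*M = M**3)
(586 + ((-382 + 547) + 297)) + N(17, 42) = (586 + ((-382 + 547) + 297)) + 42**3 = (586 + (165 + 297)) + 74088 = (586 + 462) + 74088 = 1048 + 74088 = 75136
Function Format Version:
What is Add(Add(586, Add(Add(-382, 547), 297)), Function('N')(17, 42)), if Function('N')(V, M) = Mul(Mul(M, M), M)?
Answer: 75136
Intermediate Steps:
Function('N')(V, M) = Pow(M, 3) (Function('N')(V, M) = Mul(Pow(M, 2), M) = Pow(M, 3))
Add(Add(586, Add(Add(-382, 547), 297)), Function('N')(17, 42)) = Add(Add(586, Add(Add(-382, 547), 297)), Pow(42, 3)) = Add(Add(586, Add(165, 297)), 74088) = Add(Add(586, 462), 74088) = Add(1048, 74088) = 75136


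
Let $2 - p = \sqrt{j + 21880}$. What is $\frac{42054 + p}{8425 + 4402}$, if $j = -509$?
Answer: $\frac{42056}{12827} - \frac{\sqrt{21371}}{12827} \approx 3.2673$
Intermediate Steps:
$p = 2 - \sqrt{21371}$ ($p = 2 - \sqrt{-509 + 21880} = 2 - \sqrt{21371} \approx -144.19$)
$\frac{42054 + p}{8425 + 4402} = \frac{42054 + \left(2 - \sqrt{21371}\right)}{8425 + 4402} = \frac{42056 - \sqrt{21371}}{12827} = \left(42056 - \sqrt{21371}\right) \frac{1}{12827} = \frac{42056}{12827} - \frac{\sqrt{21371}}{12827}$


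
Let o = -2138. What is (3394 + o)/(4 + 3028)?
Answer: 157/379 ≈ 0.41425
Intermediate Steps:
(3394 + o)/(4 + 3028) = (3394 - 2138)/(4 + 3028) = 1256/3032 = 1256*(1/3032) = 157/379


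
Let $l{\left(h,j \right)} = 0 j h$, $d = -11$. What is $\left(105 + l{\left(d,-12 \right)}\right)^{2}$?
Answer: $11025$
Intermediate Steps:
$l{\left(h,j \right)} = 0$ ($l{\left(h,j \right)} = 0 h = 0$)
$\left(105 + l{\left(d,-12 \right)}\right)^{2} = \left(105 + 0\right)^{2} = 105^{2} = 11025$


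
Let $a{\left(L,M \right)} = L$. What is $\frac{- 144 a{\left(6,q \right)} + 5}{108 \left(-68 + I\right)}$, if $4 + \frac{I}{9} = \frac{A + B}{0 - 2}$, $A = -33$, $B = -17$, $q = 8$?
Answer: $- \frac{859}{13068} \approx -0.065733$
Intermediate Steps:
$I = 189$ ($I = -36 + 9 \frac{-33 - 17}{0 - 2} = -36 + 9 \left(- \frac{50}{-2}\right) = -36 + 9 \left(\left(-50\right) \left(- \frac{1}{2}\right)\right) = -36 + 9 \cdot 25 = -36 + 225 = 189$)
$\frac{- 144 a{\left(6,q \right)} + 5}{108 \left(-68 + I\right)} = \frac{\left(-144\right) 6 + 5}{108 \left(-68 + 189\right)} = \frac{-864 + 5}{108 \cdot 121} = - \frac{859}{13068}$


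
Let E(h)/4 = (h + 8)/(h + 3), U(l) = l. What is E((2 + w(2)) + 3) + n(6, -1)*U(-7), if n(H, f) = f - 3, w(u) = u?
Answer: 34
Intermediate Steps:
n(H, f) = -3 + f
E(h) = 4*(8 + h)/(3 + h) (E(h) = 4*((h + 8)/(h + 3)) = 4*((8 + h)/(3 + h)) = 4*(8 + h)/(3 + h))
E((2 + w(2)) + 3) + n(6, -1)*U(-7) = 4*(8 + ((2 + 2) + 3))/(3 + ((2 + 2) + 3)) + (-3 - 1)*(-7) = 4*(8 + (4 + 3))/(3 + (4 + 3)) - 4*(-7) = 4*(8 + 7)/(3 + 7) + 28 = 4*15/10 + 28 = 4*(⅒)*15 + 28 = 6 + 28 = 34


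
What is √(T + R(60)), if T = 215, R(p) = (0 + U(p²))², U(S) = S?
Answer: √12960215 ≈ 3600.0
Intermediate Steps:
R(p) = p⁴ (R(p) = (0 + p²)² = (p²)² = p⁴)
√(T + R(60)) = √(215 + 60⁴) = √(215 + 12960000) = √12960215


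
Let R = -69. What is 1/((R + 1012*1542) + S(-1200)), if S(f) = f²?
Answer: 1/3000435 ≈ 3.3328e-7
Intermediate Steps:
1/((R + 1012*1542) + S(-1200)) = 1/((-69 + 1012*1542) + (-1200)²) = 1/((-69 + 1560504) + 1440000) = 1/(1560435 + 1440000) = 1/3000435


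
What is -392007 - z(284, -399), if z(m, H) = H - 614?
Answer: -390994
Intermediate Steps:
z(m, H) = -614 + H
-392007 - z(284, -399) = -392007 - (-614 - 399) = -392007 - 1*(-1013) = -392007 + 1013 = -390994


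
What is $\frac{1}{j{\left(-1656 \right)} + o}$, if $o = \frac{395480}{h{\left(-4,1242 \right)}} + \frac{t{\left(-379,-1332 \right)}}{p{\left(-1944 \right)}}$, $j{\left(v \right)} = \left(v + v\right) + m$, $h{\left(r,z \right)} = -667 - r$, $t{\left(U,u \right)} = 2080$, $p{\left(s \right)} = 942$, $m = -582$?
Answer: $- \frac{104091}{467190874} \approx -0.0002228$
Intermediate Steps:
$j{\left(v \right)} = -582 + 2 v$ ($j{\left(v \right)} = \left(v + v\right) - 582 = 2 v - 582 = -582 + 2 v$)
$o = - \frac{61860520}{104091}$ ($o = \frac{395480}{-667 - -4} + \frac{2080}{942} = \frac{395480}{-667 + 4} + 2080 \cdot \frac{1}{942} = \frac{395480}{-663} + \frac{1040}{471} = 395480 \left(- \frac{1}{663}\right) + \frac{1040}{471} = - \frac{395480}{663} + \frac{1040}{471} = - \frac{61860520}{104091} \approx -594.29$)
$\frac{1}{j{\left(-1656 \right)} + o} = \frac{1}{\left(-582 + 2 \left(-1656\right)\right) - \frac{61860520}{104091}} = \frac{1}{\left(-582 - 3312\right) - \frac{61860520}{104091}} = \frac{1}{-3894 - \frac{61860520}{104091}} = \frac{1}{- \frac{467190874}{104091}} = - \frac{104091}{467190874}$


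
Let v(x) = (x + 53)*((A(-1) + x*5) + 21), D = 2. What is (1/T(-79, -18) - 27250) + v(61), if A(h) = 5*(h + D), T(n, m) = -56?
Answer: 587103/56 ≈ 10484.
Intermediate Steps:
A(h) = 10 + 5*h (A(h) = 5*(h + 2) = 5*(2 + h) = 10 + 5*h)
v(x) = (26 + 5*x)*(53 + x) (v(x) = (x + 53)*(((10 + 5*(-1)) + x*5) + 21) = (53 + x)*(((10 - 5) + 5*x) + 21) = (53 + x)*((5 + 5*x) + 21) = (53 + x)*(26 + 5*x) = (26 + 5*x)*(53 + x))
(1/T(-79, -18) - 27250) + v(61) = (1/(-56) - 27250) + (1378 + 5*61² + 291*61) = (-1/56 - 27250) + (1378 + 5*3721 + 17751) = -1526001/56 + (1378 + 18605 + 17751) = -1526001/56 + 37734 = 587103/56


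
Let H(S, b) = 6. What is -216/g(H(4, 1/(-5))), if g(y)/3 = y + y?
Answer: -6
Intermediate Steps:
g(y) = 6*y (g(y) = 3*(y + y) = 3*(2*y) = 6*y)
-216/g(H(4, 1/(-5))) = -216/(6*6) = -216/36 = -216*1/36 = -6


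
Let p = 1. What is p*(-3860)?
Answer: -3860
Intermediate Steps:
p*(-3860) = 1*(-3860) = -3860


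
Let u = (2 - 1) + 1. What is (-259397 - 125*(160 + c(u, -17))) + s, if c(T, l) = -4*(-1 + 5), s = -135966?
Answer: -413363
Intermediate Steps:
u = 2 (u = 1 + 1 = 2)
c(T, l) = -16 (c(T, l) = -4*4 = -16)
(-259397 - 125*(160 + c(u, -17))) + s = (-259397 - 125*(160 - 16)) - 135966 = (-259397 - 125*144) - 135966 = (-259397 - 18000) - 135966 = -277397 - 135966 = -413363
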